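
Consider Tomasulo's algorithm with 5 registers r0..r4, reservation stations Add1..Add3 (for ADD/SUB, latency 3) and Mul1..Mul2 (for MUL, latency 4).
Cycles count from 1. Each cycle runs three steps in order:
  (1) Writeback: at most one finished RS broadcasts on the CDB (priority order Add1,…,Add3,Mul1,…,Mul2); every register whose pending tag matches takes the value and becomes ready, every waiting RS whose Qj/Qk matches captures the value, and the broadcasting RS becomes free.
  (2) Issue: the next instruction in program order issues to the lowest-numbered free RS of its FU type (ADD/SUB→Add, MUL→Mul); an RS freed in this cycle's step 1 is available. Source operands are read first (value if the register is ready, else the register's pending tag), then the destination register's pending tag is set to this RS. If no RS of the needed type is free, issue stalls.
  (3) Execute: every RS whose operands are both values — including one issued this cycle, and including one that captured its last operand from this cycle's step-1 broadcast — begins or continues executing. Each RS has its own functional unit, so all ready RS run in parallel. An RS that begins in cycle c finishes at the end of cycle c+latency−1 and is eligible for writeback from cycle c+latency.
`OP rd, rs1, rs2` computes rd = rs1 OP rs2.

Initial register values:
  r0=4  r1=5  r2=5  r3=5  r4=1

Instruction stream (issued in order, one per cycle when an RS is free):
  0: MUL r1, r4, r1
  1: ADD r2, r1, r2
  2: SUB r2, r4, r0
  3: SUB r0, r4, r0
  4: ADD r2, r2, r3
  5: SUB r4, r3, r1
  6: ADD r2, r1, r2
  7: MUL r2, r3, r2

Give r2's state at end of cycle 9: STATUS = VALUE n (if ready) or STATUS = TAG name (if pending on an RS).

STATUS = TAG Mul1

c1: issue MUL r1<-Mul1 | r0:4,r1:Mul1,r2:5,r3:5,r4:1
c2: issue ADD r2<-Add1 | r0:4,r1:Mul1,r2:Add1,r3:5,r4:1
c3: issue SUB r2<-Add2 | r0:4,r1:Mul1,r2:Add2,r3:5,r4:1
c4: issue SUB r0<-Add3 | r0:Add3,r1:Mul1,r2:Add2,r3:5,r4:1
c5: CDB Mul1=5; stall | r0:Add3,r1:5,r2:Add2,r3:5,r4:1
c6: CDB Add2=-3; issue ADD r2<-Add2 | r0:Add3,r1:5,r2:Add2,r3:5,r4:1
c7: CDB Add3=-3; issue SUB r4<-Add3 | r0:-3,r1:5,r2:Add2,r3:5,r4:Add3
c8: CDB Add1=10; issue ADD r2<-Add1 | r0:-3,r1:5,r2:Add1,r3:5,r4:Add3
c9: CDB Add2=2; issue MUL r2<-Mul1 | r0:-3,r1:5,r2:Mul1,r3:5,r4:Add3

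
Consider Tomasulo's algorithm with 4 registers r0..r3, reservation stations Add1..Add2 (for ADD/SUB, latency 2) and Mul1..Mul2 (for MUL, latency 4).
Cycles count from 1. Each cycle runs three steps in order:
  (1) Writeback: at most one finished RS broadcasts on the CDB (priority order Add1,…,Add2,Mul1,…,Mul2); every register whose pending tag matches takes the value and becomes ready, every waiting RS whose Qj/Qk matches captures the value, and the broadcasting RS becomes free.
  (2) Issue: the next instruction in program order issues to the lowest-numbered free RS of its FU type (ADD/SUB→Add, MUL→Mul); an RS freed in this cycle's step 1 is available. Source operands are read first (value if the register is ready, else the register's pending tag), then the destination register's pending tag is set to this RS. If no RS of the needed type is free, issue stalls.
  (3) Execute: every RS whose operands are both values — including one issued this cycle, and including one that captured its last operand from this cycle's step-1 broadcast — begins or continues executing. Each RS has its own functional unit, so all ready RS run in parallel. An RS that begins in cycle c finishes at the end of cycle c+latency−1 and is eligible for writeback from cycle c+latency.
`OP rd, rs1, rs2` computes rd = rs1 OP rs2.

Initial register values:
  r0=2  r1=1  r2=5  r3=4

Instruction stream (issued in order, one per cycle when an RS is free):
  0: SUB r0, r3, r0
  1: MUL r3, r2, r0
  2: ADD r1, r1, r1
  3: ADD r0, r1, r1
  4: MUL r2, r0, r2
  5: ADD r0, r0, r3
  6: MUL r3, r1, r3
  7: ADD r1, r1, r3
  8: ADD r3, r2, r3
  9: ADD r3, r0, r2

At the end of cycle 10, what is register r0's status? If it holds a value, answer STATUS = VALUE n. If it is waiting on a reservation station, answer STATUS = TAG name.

  c1: issue SUB r0<-Add1  regs: r0:Add1,r1:1,r2:5,r3:4
  c2: issue MUL r3<-Mul1  regs: r0:Add1,r1:1,r2:5,r3:Mul1
  c3: CDB Add1=2; issue ADD r1<-Add1  regs: r0:2,r1:Add1,r2:5,r3:Mul1
  c4: issue ADD r0<-Add2  regs: r0:Add2,r1:Add1,r2:5,r3:Mul1
  c5: CDB Add1=2; issue MUL r2<-Mul2  regs: r0:Add2,r1:2,r2:Mul2,r3:Mul1
  c6: issue ADD r0<-Add1  regs: r0:Add1,r1:2,r2:Mul2,r3:Mul1
  c7: CDB Add2=4; stall  regs: r0:Add1,r1:2,r2:Mul2,r3:Mul1
  c8: CDB Mul1=10; issue MUL r3<-Mul1  regs: r0:Add1,r1:2,r2:Mul2,r3:Mul1
  c9: issue ADD r1<-Add2  regs: r0:Add1,r1:Add2,r2:Mul2,r3:Mul1
  c10: CDB Add1=14; issue ADD r3<-Add1  regs: r0:14,r1:Add2,r2:Mul2,r3:Add1

STATUS = VALUE 14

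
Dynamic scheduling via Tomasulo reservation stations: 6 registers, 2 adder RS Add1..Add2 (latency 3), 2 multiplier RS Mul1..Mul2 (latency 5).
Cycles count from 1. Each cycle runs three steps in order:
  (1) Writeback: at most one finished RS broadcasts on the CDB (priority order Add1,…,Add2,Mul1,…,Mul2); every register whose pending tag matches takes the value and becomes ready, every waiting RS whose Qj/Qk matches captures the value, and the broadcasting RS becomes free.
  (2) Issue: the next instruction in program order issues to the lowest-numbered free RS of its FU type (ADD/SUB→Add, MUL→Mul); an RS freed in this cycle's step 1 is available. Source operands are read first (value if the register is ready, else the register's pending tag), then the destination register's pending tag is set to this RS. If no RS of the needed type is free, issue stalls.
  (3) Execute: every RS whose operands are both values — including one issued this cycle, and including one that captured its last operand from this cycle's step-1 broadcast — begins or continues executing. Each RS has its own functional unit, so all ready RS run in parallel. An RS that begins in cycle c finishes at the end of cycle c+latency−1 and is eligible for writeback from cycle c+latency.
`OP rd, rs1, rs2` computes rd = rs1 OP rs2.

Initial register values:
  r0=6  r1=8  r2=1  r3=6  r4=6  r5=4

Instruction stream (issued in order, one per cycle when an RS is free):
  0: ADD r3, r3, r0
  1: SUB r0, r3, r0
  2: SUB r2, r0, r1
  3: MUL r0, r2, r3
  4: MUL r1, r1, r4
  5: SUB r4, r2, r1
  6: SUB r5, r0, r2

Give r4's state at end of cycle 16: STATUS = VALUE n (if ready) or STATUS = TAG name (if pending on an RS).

c1: issue ADD r3<-Add1 | r0:6,r1:8,r2:1,r3:Add1,r4:6,r5:4
c2: issue SUB r0<-Add2 | r0:Add2,r1:8,r2:1,r3:Add1,r4:6,r5:4
c3: stall | r0:Add2,r1:8,r2:1,r3:Add1,r4:6,r5:4
c4: CDB Add1=12; issue SUB r2<-Add1 | r0:Add2,r1:8,r2:Add1,r3:12,r4:6,r5:4
c5: issue MUL r0<-Mul1 | r0:Mul1,r1:8,r2:Add1,r3:12,r4:6,r5:4
c6: issue MUL r1<-Mul2 | r0:Mul1,r1:Mul2,r2:Add1,r3:12,r4:6,r5:4
c7: CDB Add2=6; issue SUB r4<-Add2 | r0:Mul1,r1:Mul2,r2:Add1,r3:12,r4:Add2,r5:4
c8: stall | r0:Mul1,r1:Mul2,r2:Add1,r3:12,r4:Add2,r5:4
c9: stall | r0:Mul1,r1:Mul2,r2:Add1,r3:12,r4:Add2,r5:4
c10: CDB Add1=-2; issue SUB r5<-Add1 | r0:Mul1,r1:Mul2,r2:-2,r3:12,r4:Add2,r5:Add1
c11: CDB Mul2=48 | r0:Mul1,r1:48,r2:-2,r3:12,r4:Add2,r5:Add1
c12: - | r0:Mul1,r1:48,r2:-2,r3:12,r4:Add2,r5:Add1
c13: - | r0:Mul1,r1:48,r2:-2,r3:12,r4:Add2,r5:Add1
c14: CDB Add2=-50 | r0:Mul1,r1:48,r2:-2,r3:12,r4:-50,r5:Add1
c15: CDB Mul1=-24 | r0:-24,r1:48,r2:-2,r3:12,r4:-50,r5:Add1
c16: - | r0:-24,r1:48,r2:-2,r3:12,r4:-50,r5:Add1

STATUS = VALUE -50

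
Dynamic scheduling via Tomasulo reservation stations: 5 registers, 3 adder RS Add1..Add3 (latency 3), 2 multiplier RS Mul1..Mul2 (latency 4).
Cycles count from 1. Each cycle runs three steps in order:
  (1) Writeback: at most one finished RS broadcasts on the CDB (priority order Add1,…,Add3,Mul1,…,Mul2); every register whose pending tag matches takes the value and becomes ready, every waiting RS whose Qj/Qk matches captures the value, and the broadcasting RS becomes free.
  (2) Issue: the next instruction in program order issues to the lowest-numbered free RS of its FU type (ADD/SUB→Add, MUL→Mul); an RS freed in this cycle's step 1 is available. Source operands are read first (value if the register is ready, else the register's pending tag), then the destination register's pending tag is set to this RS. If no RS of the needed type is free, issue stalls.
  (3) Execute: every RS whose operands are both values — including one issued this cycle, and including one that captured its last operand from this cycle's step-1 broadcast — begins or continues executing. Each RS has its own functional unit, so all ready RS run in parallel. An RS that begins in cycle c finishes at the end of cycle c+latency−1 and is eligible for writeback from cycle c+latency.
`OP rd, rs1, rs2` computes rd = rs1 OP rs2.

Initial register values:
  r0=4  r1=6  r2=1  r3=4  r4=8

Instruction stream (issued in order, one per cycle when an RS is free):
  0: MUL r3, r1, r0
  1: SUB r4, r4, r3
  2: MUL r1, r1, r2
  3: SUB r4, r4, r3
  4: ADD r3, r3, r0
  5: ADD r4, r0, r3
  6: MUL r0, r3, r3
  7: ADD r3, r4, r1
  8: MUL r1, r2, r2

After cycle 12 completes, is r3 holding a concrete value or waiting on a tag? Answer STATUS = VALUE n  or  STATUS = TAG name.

cycle 1: issue MUL r3<-Mul1 // r0:4,r1:6,r2:1,r3:Mul1,r4:8
cycle 2: issue SUB r4<-Add1 // r0:4,r1:6,r2:1,r3:Mul1,r4:Add1
cycle 3: issue MUL r1<-Mul2 // r0:4,r1:Mul2,r2:1,r3:Mul1,r4:Add1
cycle 4: issue SUB r4<-Add2 // r0:4,r1:Mul2,r2:1,r3:Mul1,r4:Add2
cycle 5: CDB Mul1=24; issue ADD r3<-Add3 // r0:4,r1:Mul2,r2:1,r3:Add3,r4:Add2
cycle 6: stall // r0:4,r1:Mul2,r2:1,r3:Add3,r4:Add2
cycle 7: CDB Mul2=6; stall // r0:4,r1:6,r2:1,r3:Add3,r4:Add2
cycle 8: CDB Add1=-16; issue ADD r4<-Add1 // r0:4,r1:6,r2:1,r3:Add3,r4:Add1
cycle 9: CDB Add3=28; issue MUL r0<-Mul1 // r0:Mul1,r1:6,r2:1,r3:28,r4:Add1
cycle 10: issue ADD r3<-Add3 // r0:Mul1,r1:6,r2:1,r3:Add3,r4:Add1
cycle 11: CDB Add2=-40; issue MUL r1<-Mul2 // r0:Mul1,r1:Mul2,r2:1,r3:Add3,r4:Add1
cycle 12: CDB Add1=32 // r0:Mul1,r1:Mul2,r2:1,r3:Add3,r4:32

STATUS = TAG Add3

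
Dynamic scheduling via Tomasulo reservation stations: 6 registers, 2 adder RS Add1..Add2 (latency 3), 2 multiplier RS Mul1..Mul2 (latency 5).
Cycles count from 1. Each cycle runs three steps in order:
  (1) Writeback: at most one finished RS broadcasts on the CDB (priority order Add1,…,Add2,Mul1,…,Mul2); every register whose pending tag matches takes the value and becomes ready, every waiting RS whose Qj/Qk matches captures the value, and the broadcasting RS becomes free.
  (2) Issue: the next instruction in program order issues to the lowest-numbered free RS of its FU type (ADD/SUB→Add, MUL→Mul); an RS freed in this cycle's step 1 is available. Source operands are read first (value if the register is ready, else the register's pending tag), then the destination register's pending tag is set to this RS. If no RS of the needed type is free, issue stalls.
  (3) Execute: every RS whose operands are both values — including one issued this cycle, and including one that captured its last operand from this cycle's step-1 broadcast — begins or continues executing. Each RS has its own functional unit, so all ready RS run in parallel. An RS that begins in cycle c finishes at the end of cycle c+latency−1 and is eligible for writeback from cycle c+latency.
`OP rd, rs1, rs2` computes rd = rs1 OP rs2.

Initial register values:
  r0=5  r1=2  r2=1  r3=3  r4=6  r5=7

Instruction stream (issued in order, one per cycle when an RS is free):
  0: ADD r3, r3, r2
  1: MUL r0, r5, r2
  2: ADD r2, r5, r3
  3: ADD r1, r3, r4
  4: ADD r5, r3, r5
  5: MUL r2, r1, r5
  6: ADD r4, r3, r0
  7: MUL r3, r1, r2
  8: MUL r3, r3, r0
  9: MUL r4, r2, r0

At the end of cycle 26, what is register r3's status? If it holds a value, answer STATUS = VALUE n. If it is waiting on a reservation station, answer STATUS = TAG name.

  c1: issue ADD r3<-Add1  regs: r0:5,r1:2,r2:1,r3:Add1,r4:6,r5:7
  c2: issue MUL r0<-Mul1  regs: r0:Mul1,r1:2,r2:1,r3:Add1,r4:6,r5:7
  c3: issue ADD r2<-Add2  regs: r0:Mul1,r1:2,r2:Add2,r3:Add1,r4:6,r5:7
  c4: CDB Add1=4; issue ADD r1<-Add1  regs: r0:Mul1,r1:Add1,r2:Add2,r3:4,r4:6,r5:7
  c5: stall  regs: r0:Mul1,r1:Add1,r2:Add2,r3:4,r4:6,r5:7
  c6: stall  regs: r0:Mul1,r1:Add1,r2:Add2,r3:4,r4:6,r5:7
  c7: CDB Add1=10; issue ADD r5<-Add1  regs: r0:Mul1,r1:10,r2:Add2,r3:4,r4:6,r5:Add1
  c8: CDB Add2=11; issue MUL r2<-Mul2  regs: r0:Mul1,r1:10,r2:Mul2,r3:4,r4:6,r5:Add1
  c9: CDB Mul1=7; issue ADD r4<-Add2  regs: r0:7,r1:10,r2:Mul2,r3:4,r4:Add2,r5:Add1
  c10: CDB Add1=11; issue MUL r3<-Mul1  regs: r0:7,r1:10,r2:Mul2,r3:Mul1,r4:Add2,r5:11
  c11: stall  regs: r0:7,r1:10,r2:Mul2,r3:Mul1,r4:Add2,r5:11
  c12: CDB Add2=11; stall  regs: r0:7,r1:10,r2:Mul2,r3:Mul1,r4:11,r5:11
  c13: stall  regs: r0:7,r1:10,r2:Mul2,r3:Mul1,r4:11,r5:11
  c14: stall  regs: r0:7,r1:10,r2:Mul2,r3:Mul1,r4:11,r5:11
  c15: CDB Mul2=110; issue MUL r3<-Mul2  regs: r0:7,r1:10,r2:110,r3:Mul2,r4:11,r5:11
  c16: stall  regs: r0:7,r1:10,r2:110,r3:Mul2,r4:11,r5:11
  c17: stall  regs: r0:7,r1:10,r2:110,r3:Mul2,r4:11,r5:11
  c18: stall  regs: r0:7,r1:10,r2:110,r3:Mul2,r4:11,r5:11
  c19: stall  regs: r0:7,r1:10,r2:110,r3:Mul2,r4:11,r5:11
  c20: CDB Mul1=1100; issue MUL r4<-Mul1  regs: r0:7,r1:10,r2:110,r3:Mul2,r4:Mul1,r5:11
  c21: -  regs: r0:7,r1:10,r2:110,r3:Mul2,r4:Mul1,r5:11
  c22: -  regs: r0:7,r1:10,r2:110,r3:Mul2,r4:Mul1,r5:11
  c23: -  regs: r0:7,r1:10,r2:110,r3:Mul2,r4:Mul1,r5:11
  c24: -  regs: r0:7,r1:10,r2:110,r3:Mul2,r4:Mul1,r5:11
  c25: CDB Mul1=770  regs: r0:7,r1:10,r2:110,r3:Mul2,r4:770,r5:11
  c26: CDB Mul2=7700  regs: r0:7,r1:10,r2:110,r3:7700,r4:770,r5:11

STATUS = VALUE 7700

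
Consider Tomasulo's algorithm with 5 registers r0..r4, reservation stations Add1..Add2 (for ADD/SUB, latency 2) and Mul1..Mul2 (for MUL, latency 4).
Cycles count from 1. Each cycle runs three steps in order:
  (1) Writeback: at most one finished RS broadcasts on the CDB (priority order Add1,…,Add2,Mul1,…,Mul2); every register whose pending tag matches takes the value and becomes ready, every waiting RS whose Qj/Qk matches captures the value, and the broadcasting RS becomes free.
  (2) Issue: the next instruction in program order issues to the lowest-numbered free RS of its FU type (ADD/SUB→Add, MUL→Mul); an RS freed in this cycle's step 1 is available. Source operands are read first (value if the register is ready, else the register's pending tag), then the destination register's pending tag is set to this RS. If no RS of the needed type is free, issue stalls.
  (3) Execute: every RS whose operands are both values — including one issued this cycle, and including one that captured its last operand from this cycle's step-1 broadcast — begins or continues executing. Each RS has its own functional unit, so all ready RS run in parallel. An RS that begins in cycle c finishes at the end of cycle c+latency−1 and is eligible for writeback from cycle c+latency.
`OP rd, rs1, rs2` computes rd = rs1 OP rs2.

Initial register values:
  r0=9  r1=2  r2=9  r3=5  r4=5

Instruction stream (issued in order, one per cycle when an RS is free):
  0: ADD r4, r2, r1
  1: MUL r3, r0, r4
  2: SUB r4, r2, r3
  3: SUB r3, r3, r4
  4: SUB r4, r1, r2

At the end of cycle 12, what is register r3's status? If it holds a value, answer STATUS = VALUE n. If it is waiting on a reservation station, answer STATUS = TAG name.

  c1: issue ADD r4<-Add1  regs: r0:9,r1:2,r2:9,r3:5,r4:Add1
  c2: issue MUL r3<-Mul1  regs: r0:9,r1:2,r2:9,r3:Mul1,r4:Add1
  c3: CDB Add1=11; issue SUB r4<-Add1  regs: r0:9,r1:2,r2:9,r3:Mul1,r4:Add1
  c4: issue SUB r3<-Add2  regs: r0:9,r1:2,r2:9,r3:Add2,r4:Add1
  c5: stall  regs: r0:9,r1:2,r2:9,r3:Add2,r4:Add1
  c6: stall  regs: r0:9,r1:2,r2:9,r3:Add2,r4:Add1
  c7: CDB Mul1=99; stall  regs: r0:9,r1:2,r2:9,r3:Add2,r4:Add1
  c8: stall  regs: r0:9,r1:2,r2:9,r3:Add2,r4:Add1
  c9: CDB Add1=-90; issue SUB r4<-Add1  regs: r0:9,r1:2,r2:9,r3:Add2,r4:Add1
  c10: -  regs: r0:9,r1:2,r2:9,r3:Add2,r4:Add1
  c11: CDB Add1=-7  regs: r0:9,r1:2,r2:9,r3:Add2,r4:-7
  c12: CDB Add2=189  regs: r0:9,r1:2,r2:9,r3:189,r4:-7

STATUS = VALUE 189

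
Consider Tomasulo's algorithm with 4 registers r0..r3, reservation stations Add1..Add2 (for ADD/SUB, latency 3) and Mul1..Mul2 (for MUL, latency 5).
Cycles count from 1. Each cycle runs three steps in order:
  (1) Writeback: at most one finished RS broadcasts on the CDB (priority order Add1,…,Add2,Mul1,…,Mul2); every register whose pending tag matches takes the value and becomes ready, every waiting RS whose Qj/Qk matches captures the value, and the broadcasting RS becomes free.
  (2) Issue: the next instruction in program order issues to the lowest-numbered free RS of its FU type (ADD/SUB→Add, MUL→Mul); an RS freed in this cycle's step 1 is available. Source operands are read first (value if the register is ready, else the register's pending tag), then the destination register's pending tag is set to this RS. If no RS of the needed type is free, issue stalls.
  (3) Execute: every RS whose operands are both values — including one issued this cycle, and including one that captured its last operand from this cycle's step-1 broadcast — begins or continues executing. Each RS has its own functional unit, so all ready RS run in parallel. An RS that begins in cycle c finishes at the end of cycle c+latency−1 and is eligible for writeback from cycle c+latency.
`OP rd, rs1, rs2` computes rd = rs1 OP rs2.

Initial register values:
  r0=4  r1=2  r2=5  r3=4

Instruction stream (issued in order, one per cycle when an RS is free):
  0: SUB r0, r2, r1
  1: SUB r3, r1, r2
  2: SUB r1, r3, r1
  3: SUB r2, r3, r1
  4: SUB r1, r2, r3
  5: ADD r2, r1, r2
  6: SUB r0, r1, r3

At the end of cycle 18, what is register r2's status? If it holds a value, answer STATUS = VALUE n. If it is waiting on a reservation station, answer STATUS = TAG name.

  c1: issue SUB r0<-Add1  regs: r0:Add1,r1:2,r2:5,r3:4
  c2: issue SUB r3<-Add2  regs: r0:Add1,r1:2,r2:5,r3:Add2
  c3: stall  regs: r0:Add1,r1:2,r2:5,r3:Add2
  c4: CDB Add1=3; issue SUB r1<-Add1  regs: r0:3,r1:Add1,r2:5,r3:Add2
  c5: CDB Add2=-3; issue SUB r2<-Add2  regs: r0:3,r1:Add1,r2:Add2,r3:-3
  c6: stall  regs: r0:3,r1:Add1,r2:Add2,r3:-3
  c7: stall  regs: r0:3,r1:Add1,r2:Add2,r3:-3
  c8: CDB Add1=-5; issue SUB r1<-Add1  regs: r0:3,r1:Add1,r2:Add2,r3:-3
  c9: stall  regs: r0:3,r1:Add1,r2:Add2,r3:-3
  c10: stall  regs: r0:3,r1:Add1,r2:Add2,r3:-3
  c11: CDB Add2=2; issue ADD r2<-Add2  regs: r0:3,r1:Add1,r2:Add2,r3:-3
  c12: stall  regs: r0:3,r1:Add1,r2:Add2,r3:-3
  c13: stall  regs: r0:3,r1:Add1,r2:Add2,r3:-3
  c14: CDB Add1=5; issue SUB r0<-Add1  regs: r0:Add1,r1:5,r2:Add2,r3:-3
  c15: -  regs: r0:Add1,r1:5,r2:Add2,r3:-3
  c16: -  regs: r0:Add1,r1:5,r2:Add2,r3:-3
  c17: CDB Add1=8  regs: r0:8,r1:5,r2:Add2,r3:-3
  c18: CDB Add2=7  regs: r0:8,r1:5,r2:7,r3:-3

STATUS = VALUE 7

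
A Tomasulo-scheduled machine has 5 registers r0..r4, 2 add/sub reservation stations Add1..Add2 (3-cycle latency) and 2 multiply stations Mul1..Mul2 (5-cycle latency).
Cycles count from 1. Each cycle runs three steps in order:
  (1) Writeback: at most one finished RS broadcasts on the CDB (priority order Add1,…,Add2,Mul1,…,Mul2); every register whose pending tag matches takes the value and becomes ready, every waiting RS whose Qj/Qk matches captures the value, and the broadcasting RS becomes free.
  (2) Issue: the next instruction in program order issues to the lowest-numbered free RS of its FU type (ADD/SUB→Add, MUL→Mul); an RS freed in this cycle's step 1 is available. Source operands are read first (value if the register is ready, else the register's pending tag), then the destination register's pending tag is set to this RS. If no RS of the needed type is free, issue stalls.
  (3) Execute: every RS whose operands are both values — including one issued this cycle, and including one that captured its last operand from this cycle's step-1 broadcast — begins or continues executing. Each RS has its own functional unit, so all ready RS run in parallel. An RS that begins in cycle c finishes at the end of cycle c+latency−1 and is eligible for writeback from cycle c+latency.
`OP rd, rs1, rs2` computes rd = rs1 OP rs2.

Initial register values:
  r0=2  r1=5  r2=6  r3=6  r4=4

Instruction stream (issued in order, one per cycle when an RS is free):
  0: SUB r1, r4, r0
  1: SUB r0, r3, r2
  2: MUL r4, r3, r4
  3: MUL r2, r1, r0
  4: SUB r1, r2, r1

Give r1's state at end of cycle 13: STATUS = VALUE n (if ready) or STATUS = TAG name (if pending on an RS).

STATUS = VALUE -2

cycle 1: issue SUB r1<-Add1 // r0:2,r1:Add1,r2:6,r3:6,r4:4
cycle 2: issue SUB r0<-Add2 // r0:Add2,r1:Add1,r2:6,r3:6,r4:4
cycle 3: issue MUL r4<-Mul1 // r0:Add2,r1:Add1,r2:6,r3:6,r4:Mul1
cycle 4: CDB Add1=2; issue MUL r2<-Mul2 // r0:Add2,r1:2,r2:Mul2,r3:6,r4:Mul1
cycle 5: CDB Add2=0; issue SUB r1<-Add1 // r0:0,r1:Add1,r2:Mul2,r3:6,r4:Mul1
cycle 6: - // r0:0,r1:Add1,r2:Mul2,r3:6,r4:Mul1
cycle 7: - // r0:0,r1:Add1,r2:Mul2,r3:6,r4:Mul1
cycle 8: CDB Mul1=24 // r0:0,r1:Add1,r2:Mul2,r3:6,r4:24
cycle 9: - // r0:0,r1:Add1,r2:Mul2,r3:6,r4:24
cycle 10: CDB Mul2=0 // r0:0,r1:Add1,r2:0,r3:6,r4:24
cycle 11: - // r0:0,r1:Add1,r2:0,r3:6,r4:24
cycle 12: - // r0:0,r1:Add1,r2:0,r3:6,r4:24
cycle 13: CDB Add1=-2 // r0:0,r1:-2,r2:0,r3:6,r4:24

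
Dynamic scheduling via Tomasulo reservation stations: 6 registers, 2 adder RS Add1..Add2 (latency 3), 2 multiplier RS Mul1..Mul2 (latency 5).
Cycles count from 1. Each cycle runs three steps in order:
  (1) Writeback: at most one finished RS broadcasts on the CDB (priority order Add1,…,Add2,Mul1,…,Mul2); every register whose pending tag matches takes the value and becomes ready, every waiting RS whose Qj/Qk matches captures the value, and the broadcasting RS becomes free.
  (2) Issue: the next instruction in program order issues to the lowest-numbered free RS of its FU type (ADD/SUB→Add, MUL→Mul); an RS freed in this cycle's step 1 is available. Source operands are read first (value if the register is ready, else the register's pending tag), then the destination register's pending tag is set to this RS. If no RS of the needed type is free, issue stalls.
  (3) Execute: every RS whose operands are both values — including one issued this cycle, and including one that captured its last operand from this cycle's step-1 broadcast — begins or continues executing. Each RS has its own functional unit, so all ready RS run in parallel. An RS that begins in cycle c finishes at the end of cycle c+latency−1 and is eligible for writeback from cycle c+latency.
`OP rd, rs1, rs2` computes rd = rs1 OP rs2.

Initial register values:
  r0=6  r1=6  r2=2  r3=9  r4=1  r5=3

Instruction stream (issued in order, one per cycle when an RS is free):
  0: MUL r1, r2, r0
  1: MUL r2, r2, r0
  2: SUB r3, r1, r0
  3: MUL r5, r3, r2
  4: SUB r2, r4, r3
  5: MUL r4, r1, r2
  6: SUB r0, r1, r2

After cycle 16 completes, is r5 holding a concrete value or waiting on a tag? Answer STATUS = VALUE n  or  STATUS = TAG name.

cycle 1: issue MUL r1<-Mul1 // r0:6,r1:Mul1,r2:2,r3:9,r4:1,r5:3
cycle 2: issue MUL r2<-Mul2 // r0:6,r1:Mul1,r2:Mul2,r3:9,r4:1,r5:3
cycle 3: issue SUB r3<-Add1 // r0:6,r1:Mul1,r2:Mul2,r3:Add1,r4:1,r5:3
cycle 4: stall // r0:6,r1:Mul1,r2:Mul2,r3:Add1,r4:1,r5:3
cycle 5: stall // r0:6,r1:Mul1,r2:Mul2,r3:Add1,r4:1,r5:3
cycle 6: CDB Mul1=12; issue MUL r5<-Mul1 // r0:6,r1:12,r2:Mul2,r3:Add1,r4:1,r5:Mul1
cycle 7: CDB Mul2=12; issue SUB r2<-Add2 // r0:6,r1:12,r2:Add2,r3:Add1,r4:1,r5:Mul1
cycle 8: issue MUL r4<-Mul2 // r0:6,r1:12,r2:Add2,r3:Add1,r4:Mul2,r5:Mul1
cycle 9: CDB Add1=6; issue SUB r0<-Add1 // r0:Add1,r1:12,r2:Add2,r3:6,r4:Mul2,r5:Mul1
cycle 10: - // r0:Add1,r1:12,r2:Add2,r3:6,r4:Mul2,r5:Mul1
cycle 11: - // r0:Add1,r1:12,r2:Add2,r3:6,r4:Mul2,r5:Mul1
cycle 12: CDB Add2=-5 // r0:Add1,r1:12,r2:-5,r3:6,r4:Mul2,r5:Mul1
cycle 13: - // r0:Add1,r1:12,r2:-5,r3:6,r4:Mul2,r5:Mul1
cycle 14: CDB Mul1=72 // r0:Add1,r1:12,r2:-5,r3:6,r4:Mul2,r5:72
cycle 15: CDB Add1=17 // r0:17,r1:12,r2:-5,r3:6,r4:Mul2,r5:72
cycle 16: - // r0:17,r1:12,r2:-5,r3:6,r4:Mul2,r5:72

STATUS = VALUE 72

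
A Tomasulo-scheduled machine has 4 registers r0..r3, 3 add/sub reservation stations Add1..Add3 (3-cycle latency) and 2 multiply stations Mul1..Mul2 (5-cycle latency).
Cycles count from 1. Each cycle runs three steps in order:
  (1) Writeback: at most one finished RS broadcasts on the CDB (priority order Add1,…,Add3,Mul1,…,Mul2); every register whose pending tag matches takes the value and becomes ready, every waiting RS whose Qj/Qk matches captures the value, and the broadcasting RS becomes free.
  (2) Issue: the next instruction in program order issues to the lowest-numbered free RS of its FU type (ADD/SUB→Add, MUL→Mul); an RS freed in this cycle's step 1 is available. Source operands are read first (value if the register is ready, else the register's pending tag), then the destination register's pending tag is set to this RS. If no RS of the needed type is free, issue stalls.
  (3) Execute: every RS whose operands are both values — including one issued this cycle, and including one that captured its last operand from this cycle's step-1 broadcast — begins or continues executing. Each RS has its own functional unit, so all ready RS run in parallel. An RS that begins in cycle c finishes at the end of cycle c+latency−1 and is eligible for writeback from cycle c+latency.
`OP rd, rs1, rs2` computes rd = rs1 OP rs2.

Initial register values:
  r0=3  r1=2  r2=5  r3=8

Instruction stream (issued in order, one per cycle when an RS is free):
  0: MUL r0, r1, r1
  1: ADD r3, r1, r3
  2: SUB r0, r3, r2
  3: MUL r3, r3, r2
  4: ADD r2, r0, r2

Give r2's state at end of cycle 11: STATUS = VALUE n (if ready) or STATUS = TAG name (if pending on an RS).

cycle 1: issue MUL r0<-Mul1 // r0:Mul1,r1:2,r2:5,r3:8
cycle 2: issue ADD r3<-Add1 // r0:Mul1,r1:2,r2:5,r3:Add1
cycle 3: issue SUB r0<-Add2 // r0:Add2,r1:2,r2:5,r3:Add1
cycle 4: issue MUL r3<-Mul2 // r0:Add2,r1:2,r2:5,r3:Mul2
cycle 5: CDB Add1=10; issue ADD r2<-Add1 // r0:Add2,r1:2,r2:Add1,r3:Mul2
cycle 6: CDB Mul1=4 // r0:Add2,r1:2,r2:Add1,r3:Mul2
cycle 7: - // r0:Add2,r1:2,r2:Add1,r3:Mul2
cycle 8: CDB Add2=5 // r0:5,r1:2,r2:Add1,r3:Mul2
cycle 9: - // r0:5,r1:2,r2:Add1,r3:Mul2
cycle 10: CDB Mul2=50 // r0:5,r1:2,r2:Add1,r3:50
cycle 11: CDB Add1=10 // r0:5,r1:2,r2:10,r3:50

STATUS = VALUE 10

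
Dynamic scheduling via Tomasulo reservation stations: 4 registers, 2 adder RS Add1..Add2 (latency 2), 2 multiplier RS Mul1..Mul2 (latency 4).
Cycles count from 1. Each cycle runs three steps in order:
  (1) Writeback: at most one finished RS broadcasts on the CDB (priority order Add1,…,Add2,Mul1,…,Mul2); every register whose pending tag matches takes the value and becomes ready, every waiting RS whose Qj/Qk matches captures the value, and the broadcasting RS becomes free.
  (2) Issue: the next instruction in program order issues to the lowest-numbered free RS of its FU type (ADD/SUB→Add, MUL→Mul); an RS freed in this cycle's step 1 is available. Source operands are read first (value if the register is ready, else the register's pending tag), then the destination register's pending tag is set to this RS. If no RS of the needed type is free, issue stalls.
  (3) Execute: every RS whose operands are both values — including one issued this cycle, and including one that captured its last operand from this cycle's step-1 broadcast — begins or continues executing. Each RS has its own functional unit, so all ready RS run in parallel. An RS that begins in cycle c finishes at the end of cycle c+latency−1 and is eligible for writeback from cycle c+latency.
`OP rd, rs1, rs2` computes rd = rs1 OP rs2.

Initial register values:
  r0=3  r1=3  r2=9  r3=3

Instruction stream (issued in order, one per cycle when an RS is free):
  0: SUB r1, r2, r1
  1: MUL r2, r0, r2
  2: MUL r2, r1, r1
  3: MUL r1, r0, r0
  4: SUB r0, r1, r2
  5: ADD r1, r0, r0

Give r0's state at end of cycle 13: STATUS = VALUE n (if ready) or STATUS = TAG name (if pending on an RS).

STATUS = VALUE -27

cycle 1: issue SUB r1<-Add1 // r0:3,r1:Add1,r2:9,r3:3
cycle 2: issue MUL r2<-Mul1 // r0:3,r1:Add1,r2:Mul1,r3:3
cycle 3: CDB Add1=6; issue MUL r2<-Mul2 // r0:3,r1:6,r2:Mul2,r3:3
cycle 4: stall // r0:3,r1:6,r2:Mul2,r3:3
cycle 5: stall // r0:3,r1:6,r2:Mul2,r3:3
cycle 6: CDB Mul1=27; issue MUL r1<-Mul1 // r0:3,r1:Mul1,r2:Mul2,r3:3
cycle 7: CDB Mul2=36; issue SUB r0<-Add1 // r0:Add1,r1:Mul1,r2:36,r3:3
cycle 8: issue ADD r1<-Add2 // r0:Add1,r1:Add2,r2:36,r3:3
cycle 9: - // r0:Add1,r1:Add2,r2:36,r3:3
cycle 10: CDB Mul1=9 // r0:Add1,r1:Add2,r2:36,r3:3
cycle 11: - // r0:Add1,r1:Add2,r2:36,r3:3
cycle 12: CDB Add1=-27 // r0:-27,r1:Add2,r2:36,r3:3
cycle 13: - // r0:-27,r1:Add2,r2:36,r3:3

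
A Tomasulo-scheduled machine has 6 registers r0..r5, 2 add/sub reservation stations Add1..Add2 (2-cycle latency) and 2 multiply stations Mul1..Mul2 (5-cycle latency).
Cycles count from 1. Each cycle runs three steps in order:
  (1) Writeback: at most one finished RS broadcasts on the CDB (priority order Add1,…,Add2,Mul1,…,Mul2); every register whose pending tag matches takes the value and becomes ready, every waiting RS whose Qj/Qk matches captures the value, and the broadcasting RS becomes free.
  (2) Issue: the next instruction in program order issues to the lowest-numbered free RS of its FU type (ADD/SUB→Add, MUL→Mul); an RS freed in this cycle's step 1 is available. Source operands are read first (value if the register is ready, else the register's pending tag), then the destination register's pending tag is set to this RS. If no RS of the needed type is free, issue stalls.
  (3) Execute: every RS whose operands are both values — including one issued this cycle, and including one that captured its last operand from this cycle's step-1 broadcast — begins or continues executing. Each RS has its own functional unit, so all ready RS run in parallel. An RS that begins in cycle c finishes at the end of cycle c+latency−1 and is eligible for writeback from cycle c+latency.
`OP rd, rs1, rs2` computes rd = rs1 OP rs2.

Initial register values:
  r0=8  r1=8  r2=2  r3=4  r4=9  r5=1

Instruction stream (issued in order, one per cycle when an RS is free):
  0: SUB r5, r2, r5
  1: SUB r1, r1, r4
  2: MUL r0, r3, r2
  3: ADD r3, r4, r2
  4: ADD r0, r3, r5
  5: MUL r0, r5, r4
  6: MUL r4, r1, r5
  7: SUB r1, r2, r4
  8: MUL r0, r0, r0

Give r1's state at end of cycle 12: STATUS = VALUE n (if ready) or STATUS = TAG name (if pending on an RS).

STATUS = TAG Add1

cycle 1: issue SUB r5<-Add1 // r0:8,r1:8,r2:2,r3:4,r4:9,r5:Add1
cycle 2: issue SUB r1<-Add2 // r0:8,r1:Add2,r2:2,r3:4,r4:9,r5:Add1
cycle 3: CDB Add1=1; issue MUL r0<-Mul1 // r0:Mul1,r1:Add2,r2:2,r3:4,r4:9,r5:1
cycle 4: CDB Add2=-1; issue ADD r3<-Add1 // r0:Mul1,r1:-1,r2:2,r3:Add1,r4:9,r5:1
cycle 5: issue ADD r0<-Add2 // r0:Add2,r1:-1,r2:2,r3:Add1,r4:9,r5:1
cycle 6: CDB Add1=11; issue MUL r0<-Mul2 // r0:Mul2,r1:-1,r2:2,r3:11,r4:9,r5:1
cycle 7: stall // r0:Mul2,r1:-1,r2:2,r3:11,r4:9,r5:1
cycle 8: CDB Add2=12; stall // r0:Mul2,r1:-1,r2:2,r3:11,r4:9,r5:1
cycle 9: CDB Mul1=8; issue MUL r4<-Mul1 // r0:Mul2,r1:-1,r2:2,r3:11,r4:Mul1,r5:1
cycle 10: issue SUB r1<-Add1 // r0:Mul2,r1:Add1,r2:2,r3:11,r4:Mul1,r5:1
cycle 11: CDB Mul2=9; issue MUL r0<-Mul2 // r0:Mul2,r1:Add1,r2:2,r3:11,r4:Mul1,r5:1
cycle 12: - // r0:Mul2,r1:Add1,r2:2,r3:11,r4:Mul1,r5:1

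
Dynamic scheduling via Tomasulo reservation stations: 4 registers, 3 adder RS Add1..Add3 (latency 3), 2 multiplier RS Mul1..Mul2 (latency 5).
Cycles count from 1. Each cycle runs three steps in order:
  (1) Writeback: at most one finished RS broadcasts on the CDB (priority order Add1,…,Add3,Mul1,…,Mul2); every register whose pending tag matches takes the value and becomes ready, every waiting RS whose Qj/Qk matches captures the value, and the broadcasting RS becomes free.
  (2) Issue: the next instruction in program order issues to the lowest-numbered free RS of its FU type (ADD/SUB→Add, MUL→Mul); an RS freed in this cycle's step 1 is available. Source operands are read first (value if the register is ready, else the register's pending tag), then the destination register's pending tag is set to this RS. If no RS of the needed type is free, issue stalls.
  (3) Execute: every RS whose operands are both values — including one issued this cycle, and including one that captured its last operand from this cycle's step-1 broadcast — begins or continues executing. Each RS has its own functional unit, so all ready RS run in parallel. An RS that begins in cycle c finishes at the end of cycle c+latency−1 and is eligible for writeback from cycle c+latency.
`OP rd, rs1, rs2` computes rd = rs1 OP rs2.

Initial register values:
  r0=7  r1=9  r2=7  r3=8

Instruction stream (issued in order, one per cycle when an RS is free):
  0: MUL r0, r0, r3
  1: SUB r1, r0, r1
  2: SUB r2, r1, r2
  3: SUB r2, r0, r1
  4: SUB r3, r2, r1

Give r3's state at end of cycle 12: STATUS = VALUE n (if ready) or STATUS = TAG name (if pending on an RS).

c1: issue MUL r0<-Mul1 | r0:Mul1,r1:9,r2:7,r3:8
c2: issue SUB r1<-Add1 | r0:Mul1,r1:Add1,r2:7,r3:8
c3: issue SUB r2<-Add2 | r0:Mul1,r1:Add1,r2:Add2,r3:8
c4: issue SUB r2<-Add3 | r0:Mul1,r1:Add1,r2:Add3,r3:8
c5: stall | r0:Mul1,r1:Add1,r2:Add3,r3:8
c6: CDB Mul1=56; stall | r0:56,r1:Add1,r2:Add3,r3:8
c7: stall | r0:56,r1:Add1,r2:Add3,r3:8
c8: stall | r0:56,r1:Add1,r2:Add3,r3:8
c9: CDB Add1=47; issue SUB r3<-Add1 | r0:56,r1:47,r2:Add3,r3:Add1
c10: - | r0:56,r1:47,r2:Add3,r3:Add1
c11: - | r0:56,r1:47,r2:Add3,r3:Add1
c12: CDB Add2=40 | r0:56,r1:47,r2:Add3,r3:Add1

STATUS = TAG Add1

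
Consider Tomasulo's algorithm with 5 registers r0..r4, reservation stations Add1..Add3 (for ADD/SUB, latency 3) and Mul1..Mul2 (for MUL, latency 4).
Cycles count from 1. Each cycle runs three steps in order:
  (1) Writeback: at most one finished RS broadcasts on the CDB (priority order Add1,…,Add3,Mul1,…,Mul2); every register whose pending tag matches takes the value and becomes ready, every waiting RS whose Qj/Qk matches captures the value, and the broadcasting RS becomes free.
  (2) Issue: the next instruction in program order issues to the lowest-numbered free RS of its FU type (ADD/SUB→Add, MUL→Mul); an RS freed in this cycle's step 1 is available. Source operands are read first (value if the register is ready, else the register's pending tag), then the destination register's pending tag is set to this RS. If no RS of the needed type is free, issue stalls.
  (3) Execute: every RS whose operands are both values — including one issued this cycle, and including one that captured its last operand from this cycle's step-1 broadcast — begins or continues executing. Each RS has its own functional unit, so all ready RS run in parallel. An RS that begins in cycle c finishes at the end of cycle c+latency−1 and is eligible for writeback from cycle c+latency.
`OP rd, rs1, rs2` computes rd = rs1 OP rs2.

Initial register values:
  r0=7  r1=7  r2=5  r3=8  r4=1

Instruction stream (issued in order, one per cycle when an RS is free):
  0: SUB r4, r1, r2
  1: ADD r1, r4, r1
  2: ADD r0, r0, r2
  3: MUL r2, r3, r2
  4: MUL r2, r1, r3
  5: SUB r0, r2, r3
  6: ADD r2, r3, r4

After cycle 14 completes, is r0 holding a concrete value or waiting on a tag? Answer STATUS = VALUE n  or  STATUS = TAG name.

STATUS = VALUE 64

  c1: issue SUB r4<-Add1  regs: r0:7,r1:7,r2:5,r3:8,r4:Add1
  c2: issue ADD r1<-Add2  regs: r0:7,r1:Add2,r2:5,r3:8,r4:Add1
  c3: issue ADD r0<-Add3  regs: r0:Add3,r1:Add2,r2:5,r3:8,r4:Add1
  c4: CDB Add1=2; issue MUL r2<-Mul1  regs: r0:Add3,r1:Add2,r2:Mul1,r3:8,r4:2
  c5: issue MUL r2<-Mul2  regs: r0:Add3,r1:Add2,r2:Mul2,r3:8,r4:2
  c6: CDB Add3=12; issue SUB r0<-Add1  regs: r0:Add1,r1:Add2,r2:Mul2,r3:8,r4:2
  c7: CDB Add2=9; issue ADD r2<-Add2  regs: r0:Add1,r1:9,r2:Add2,r3:8,r4:2
  c8: CDB Mul1=40  regs: r0:Add1,r1:9,r2:Add2,r3:8,r4:2
  c9: -  regs: r0:Add1,r1:9,r2:Add2,r3:8,r4:2
  c10: CDB Add2=10  regs: r0:Add1,r1:9,r2:10,r3:8,r4:2
  c11: CDB Mul2=72  regs: r0:Add1,r1:9,r2:10,r3:8,r4:2
  c12: -  regs: r0:Add1,r1:9,r2:10,r3:8,r4:2
  c13: -  regs: r0:Add1,r1:9,r2:10,r3:8,r4:2
  c14: CDB Add1=64  regs: r0:64,r1:9,r2:10,r3:8,r4:2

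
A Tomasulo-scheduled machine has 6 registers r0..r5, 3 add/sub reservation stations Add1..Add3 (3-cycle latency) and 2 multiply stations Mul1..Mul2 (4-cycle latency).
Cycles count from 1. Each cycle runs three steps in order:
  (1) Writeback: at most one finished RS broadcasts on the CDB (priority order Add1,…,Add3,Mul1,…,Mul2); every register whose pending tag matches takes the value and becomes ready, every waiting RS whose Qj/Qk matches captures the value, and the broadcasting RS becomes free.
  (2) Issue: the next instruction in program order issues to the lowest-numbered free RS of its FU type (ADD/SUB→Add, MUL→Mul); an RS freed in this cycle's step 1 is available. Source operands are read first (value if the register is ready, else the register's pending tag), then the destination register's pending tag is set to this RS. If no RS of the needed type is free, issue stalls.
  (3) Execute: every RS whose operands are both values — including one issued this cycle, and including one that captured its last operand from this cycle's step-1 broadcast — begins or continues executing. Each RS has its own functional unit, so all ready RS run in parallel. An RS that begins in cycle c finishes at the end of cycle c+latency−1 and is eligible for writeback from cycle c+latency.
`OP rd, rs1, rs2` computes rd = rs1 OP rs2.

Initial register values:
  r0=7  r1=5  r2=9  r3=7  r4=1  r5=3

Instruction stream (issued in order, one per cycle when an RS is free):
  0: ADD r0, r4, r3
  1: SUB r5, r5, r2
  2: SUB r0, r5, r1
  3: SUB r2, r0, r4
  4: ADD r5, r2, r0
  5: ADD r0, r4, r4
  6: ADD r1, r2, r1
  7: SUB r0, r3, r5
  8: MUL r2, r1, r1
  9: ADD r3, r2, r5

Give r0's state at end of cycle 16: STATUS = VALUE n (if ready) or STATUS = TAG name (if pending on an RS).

cycle 1: issue ADD r0<-Add1 // r0:Add1,r1:5,r2:9,r3:7,r4:1,r5:3
cycle 2: issue SUB r5<-Add2 // r0:Add1,r1:5,r2:9,r3:7,r4:1,r5:Add2
cycle 3: issue SUB r0<-Add3 // r0:Add3,r1:5,r2:9,r3:7,r4:1,r5:Add2
cycle 4: CDB Add1=8; issue SUB r2<-Add1 // r0:Add3,r1:5,r2:Add1,r3:7,r4:1,r5:Add2
cycle 5: CDB Add2=-6; issue ADD r5<-Add2 // r0:Add3,r1:5,r2:Add1,r3:7,r4:1,r5:Add2
cycle 6: stall // r0:Add3,r1:5,r2:Add1,r3:7,r4:1,r5:Add2
cycle 7: stall // r0:Add3,r1:5,r2:Add1,r3:7,r4:1,r5:Add2
cycle 8: CDB Add3=-11; issue ADD r0<-Add3 // r0:Add3,r1:5,r2:Add1,r3:7,r4:1,r5:Add2
cycle 9: stall // r0:Add3,r1:5,r2:Add1,r3:7,r4:1,r5:Add2
cycle 10: stall // r0:Add3,r1:5,r2:Add1,r3:7,r4:1,r5:Add2
cycle 11: CDB Add1=-12; issue ADD r1<-Add1 // r0:Add3,r1:Add1,r2:-12,r3:7,r4:1,r5:Add2
cycle 12: CDB Add3=2; issue SUB r0<-Add3 // r0:Add3,r1:Add1,r2:-12,r3:7,r4:1,r5:Add2
cycle 13: issue MUL r2<-Mul1 // r0:Add3,r1:Add1,r2:Mul1,r3:7,r4:1,r5:Add2
cycle 14: CDB Add1=-7; issue ADD r3<-Add1 // r0:Add3,r1:-7,r2:Mul1,r3:Add1,r4:1,r5:Add2
cycle 15: CDB Add2=-23 // r0:Add3,r1:-7,r2:Mul1,r3:Add1,r4:1,r5:-23
cycle 16: - // r0:Add3,r1:-7,r2:Mul1,r3:Add1,r4:1,r5:-23

STATUS = TAG Add3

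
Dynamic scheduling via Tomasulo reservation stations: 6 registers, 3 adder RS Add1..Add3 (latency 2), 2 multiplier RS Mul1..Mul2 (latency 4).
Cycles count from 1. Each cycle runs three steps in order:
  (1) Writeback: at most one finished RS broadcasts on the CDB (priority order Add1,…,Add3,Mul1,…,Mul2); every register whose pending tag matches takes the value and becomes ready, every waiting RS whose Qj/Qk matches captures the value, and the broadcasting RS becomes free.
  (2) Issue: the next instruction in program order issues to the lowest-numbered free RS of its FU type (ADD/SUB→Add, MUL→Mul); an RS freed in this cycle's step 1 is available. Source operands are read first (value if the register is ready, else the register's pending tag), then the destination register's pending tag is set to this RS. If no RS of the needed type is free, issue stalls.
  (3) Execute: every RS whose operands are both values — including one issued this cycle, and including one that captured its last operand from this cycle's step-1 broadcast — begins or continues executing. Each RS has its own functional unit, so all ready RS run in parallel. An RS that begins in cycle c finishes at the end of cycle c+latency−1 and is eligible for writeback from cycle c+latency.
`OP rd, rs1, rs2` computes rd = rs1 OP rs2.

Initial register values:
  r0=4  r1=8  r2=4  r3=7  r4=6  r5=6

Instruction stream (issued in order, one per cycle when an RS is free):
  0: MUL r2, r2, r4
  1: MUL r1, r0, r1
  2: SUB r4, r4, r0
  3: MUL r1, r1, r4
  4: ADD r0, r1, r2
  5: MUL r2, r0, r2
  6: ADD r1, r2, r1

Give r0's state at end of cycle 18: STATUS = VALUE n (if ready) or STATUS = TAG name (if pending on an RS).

STATUS = VALUE 88

c1: issue MUL r2<-Mul1 | r0:4,r1:8,r2:Mul1,r3:7,r4:6,r5:6
c2: issue MUL r1<-Mul2 | r0:4,r1:Mul2,r2:Mul1,r3:7,r4:6,r5:6
c3: issue SUB r4<-Add1 | r0:4,r1:Mul2,r2:Mul1,r3:7,r4:Add1,r5:6
c4: stall | r0:4,r1:Mul2,r2:Mul1,r3:7,r4:Add1,r5:6
c5: CDB Add1=2; stall | r0:4,r1:Mul2,r2:Mul1,r3:7,r4:2,r5:6
c6: CDB Mul1=24; issue MUL r1<-Mul1 | r0:4,r1:Mul1,r2:24,r3:7,r4:2,r5:6
c7: CDB Mul2=32; issue ADD r0<-Add1 | r0:Add1,r1:Mul1,r2:24,r3:7,r4:2,r5:6
c8: issue MUL r2<-Mul2 | r0:Add1,r1:Mul1,r2:Mul2,r3:7,r4:2,r5:6
c9: issue ADD r1<-Add2 | r0:Add1,r1:Add2,r2:Mul2,r3:7,r4:2,r5:6
c10: - | r0:Add1,r1:Add2,r2:Mul2,r3:7,r4:2,r5:6
c11: CDB Mul1=64 | r0:Add1,r1:Add2,r2:Mul2,r3:7,r4:2,r5:6
c12: - | r0:Add1,r1:Add2,r2:Mul2,r3:7,r4:2,r5:6
c13: CDB Add1=88 | r0:88,r1:Add2,r2:Mul2,r3:7,r4:2,r5:6
c14: - | r0:88,r1:Add2,r2:Mul2,r3:7,r4:2,r5:6
c15: - | r0:88,r1:Add2,r2:Mul2,r3:7,r4:2,r5:6
c16: - | r0:88,r1:Add2,r2:Mul2,r3:7,r4:2,r5:6
c17: CDB Mul2=2112 | r0:88,r1:Add2,r2:2112,r3:7,r4:2,r5:6
c18: - | r0:88,r1:Add2,r2:2112,r3:7,r4:2,r5:6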